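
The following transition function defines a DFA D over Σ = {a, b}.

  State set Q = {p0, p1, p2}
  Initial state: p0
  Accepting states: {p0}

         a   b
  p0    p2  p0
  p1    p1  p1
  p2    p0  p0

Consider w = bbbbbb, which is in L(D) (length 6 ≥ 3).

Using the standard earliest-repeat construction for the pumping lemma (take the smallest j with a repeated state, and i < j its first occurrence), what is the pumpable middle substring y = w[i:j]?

b

State sequence: p0 -b-> p0 -b-> p0 -b-> p0 -b-> p0 -b-> p0 -b-> p0
First repeat at step 1: p0 was already visited.

So i = 0, j = 1, giving x = w[0:0] = ε, y = w[0:1] = b, z = w[1:6] = bbbbb.
Check: |xy| = 1 ≤ 3 and |y| = 1 ≥ 1. Reading y takes D from p0 back to p0, so every xyⁱz is accepted.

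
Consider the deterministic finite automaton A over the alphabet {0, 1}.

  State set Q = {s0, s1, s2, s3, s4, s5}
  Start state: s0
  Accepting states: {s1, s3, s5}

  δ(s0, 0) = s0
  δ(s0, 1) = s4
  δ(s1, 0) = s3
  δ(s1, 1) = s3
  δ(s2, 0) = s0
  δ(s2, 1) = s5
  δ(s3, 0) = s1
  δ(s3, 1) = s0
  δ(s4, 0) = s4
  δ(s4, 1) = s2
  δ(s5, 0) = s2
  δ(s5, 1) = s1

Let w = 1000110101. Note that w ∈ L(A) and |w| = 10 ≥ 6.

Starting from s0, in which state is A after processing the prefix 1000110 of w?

Run of A on the first 7 characters of w = 1 0 0 0 1 1 0:
  step 0: s0  (start)
  step 1: s4  (read 1: s0→s4)
  step 2: s4  (read 0: s4→s4)
  step 3: s4  (read 0: s4→s4)
  step 4: s4  (read 0: s4→s4)
  step 5: s2  (read 1: s4→s2)
  step 6: s5  (read 1: s2→s5)
  step 7: s2  (read 0: s5→s2)

After reading 7 characters, A is in state s2.

s2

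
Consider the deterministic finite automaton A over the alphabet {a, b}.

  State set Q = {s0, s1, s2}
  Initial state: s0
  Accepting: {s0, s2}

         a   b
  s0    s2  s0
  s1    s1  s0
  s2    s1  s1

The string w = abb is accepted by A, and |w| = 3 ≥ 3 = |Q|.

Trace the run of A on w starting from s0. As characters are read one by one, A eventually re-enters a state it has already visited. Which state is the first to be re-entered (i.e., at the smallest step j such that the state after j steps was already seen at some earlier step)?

State sequence: s0 -a-> s2 -b-> s1 -b-> s0
First repeat at step 3: s0 was already visited.

The earliest repeat is at step j = 3: A is in s0, which it already visited at step i = 0.

s0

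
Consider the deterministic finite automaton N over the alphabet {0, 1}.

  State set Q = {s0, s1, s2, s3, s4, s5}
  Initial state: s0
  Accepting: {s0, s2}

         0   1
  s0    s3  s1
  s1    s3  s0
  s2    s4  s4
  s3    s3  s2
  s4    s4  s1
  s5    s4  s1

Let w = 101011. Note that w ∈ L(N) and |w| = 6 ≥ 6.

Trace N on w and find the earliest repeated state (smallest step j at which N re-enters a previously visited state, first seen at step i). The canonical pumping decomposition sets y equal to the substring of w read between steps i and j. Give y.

0101

State sequence: s0 -1-> s1 -0-> s3 -1-> s2 -0-> s4 -1-> s1 -1-> s0
First repeat at step 5: s1 was already visited.

So i = 1, j = 5, giving x = w[0:1] = 1, y = w[1:5] = 0101, z = w[5:6] = 1.
Check: |xy| = 5 ≤ 6 and |y| = 4 ≥ 1. Reading y takes N from s1 back to s1, so every xyⁱz is accepted.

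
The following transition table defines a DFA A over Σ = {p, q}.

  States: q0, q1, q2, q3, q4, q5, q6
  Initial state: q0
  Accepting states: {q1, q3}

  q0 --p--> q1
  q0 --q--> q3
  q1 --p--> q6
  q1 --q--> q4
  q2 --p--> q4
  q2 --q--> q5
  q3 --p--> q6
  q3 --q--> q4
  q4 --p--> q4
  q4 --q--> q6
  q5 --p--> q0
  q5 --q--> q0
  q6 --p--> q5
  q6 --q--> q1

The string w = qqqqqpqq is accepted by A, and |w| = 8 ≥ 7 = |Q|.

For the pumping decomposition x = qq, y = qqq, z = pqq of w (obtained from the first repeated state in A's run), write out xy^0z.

xy⁰z = xz = qq·pqq = qqpqq.
Reading y = qqq takes A from q4 back to q4, so after x the machine is still in q4, and z then leads to the accepting state q1. Hence qqpqq ∈ L(A).

qqpqq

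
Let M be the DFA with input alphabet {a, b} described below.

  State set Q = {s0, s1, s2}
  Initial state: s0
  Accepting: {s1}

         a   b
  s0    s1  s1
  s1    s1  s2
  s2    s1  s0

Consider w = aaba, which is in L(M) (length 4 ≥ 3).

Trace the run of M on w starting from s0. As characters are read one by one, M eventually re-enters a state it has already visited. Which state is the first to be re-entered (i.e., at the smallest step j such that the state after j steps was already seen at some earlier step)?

State sequence: s0 -a-> s1 -a-> s1 -b-> s2 -a-> s1
First repeat at step 2: s1 was already visited.

The earliest repeat is at step j = 2: M is in s1, which it already visited at step i = 1.
Since M has 3 states, any run of length ≥ 3 visits 3+1 states, so by pigeonhole some state repeats within the first 3 steps — that repeat gives the pumpable loop.

s1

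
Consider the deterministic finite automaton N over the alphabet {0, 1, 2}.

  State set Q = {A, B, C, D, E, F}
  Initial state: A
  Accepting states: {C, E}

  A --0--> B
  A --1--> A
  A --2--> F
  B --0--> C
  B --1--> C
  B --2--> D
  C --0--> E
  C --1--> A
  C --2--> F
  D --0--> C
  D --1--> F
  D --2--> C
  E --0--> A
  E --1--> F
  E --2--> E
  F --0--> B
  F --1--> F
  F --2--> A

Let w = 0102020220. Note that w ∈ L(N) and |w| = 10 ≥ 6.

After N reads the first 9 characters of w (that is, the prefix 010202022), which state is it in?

State sequence: A -0-> B -1-> C -0-> E -2-> E -0-> A -2-> F -0-> B -2-> D -2-> C

After reading 9 characters, N is in state C.

C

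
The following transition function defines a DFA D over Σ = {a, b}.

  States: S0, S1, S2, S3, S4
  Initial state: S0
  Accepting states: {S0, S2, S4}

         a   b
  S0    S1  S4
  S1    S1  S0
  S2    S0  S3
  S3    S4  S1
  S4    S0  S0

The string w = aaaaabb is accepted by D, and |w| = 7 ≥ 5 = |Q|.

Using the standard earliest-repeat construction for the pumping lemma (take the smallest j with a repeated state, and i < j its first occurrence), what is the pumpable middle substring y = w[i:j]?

Run of D on w = a a a a a b b:
  step 0: S0  (start)
  step 1: S1  (read a: S0→S1)
  step 2: S1  (read a: S1→S1)   ← first repeat (S1 seen earlier)
  step 3: S1  (read a: S1→S1)
  step 4: S1  (read a: S1→S1)
  step 5: S1  (read a: S1→S1)
  step 6: S0  (read b: S1→S0)
  step 7: S4  (read b: S0→S4)

So i = 1, j = 2, giving x = w[0:1] = a, y = w[1:2] = a, z = w[2:7] = aaabb.
Check: |xy| = 2 ≤ 5 and |y| = 1 ≥ 1. Reading y takes D from S1 back to S1, so every xyⁱz is accepted.
With |Q| = 5, pigeonhole forces a state repeat no later than step 5; the substring read between the first and second visits to that state can be pumped.

a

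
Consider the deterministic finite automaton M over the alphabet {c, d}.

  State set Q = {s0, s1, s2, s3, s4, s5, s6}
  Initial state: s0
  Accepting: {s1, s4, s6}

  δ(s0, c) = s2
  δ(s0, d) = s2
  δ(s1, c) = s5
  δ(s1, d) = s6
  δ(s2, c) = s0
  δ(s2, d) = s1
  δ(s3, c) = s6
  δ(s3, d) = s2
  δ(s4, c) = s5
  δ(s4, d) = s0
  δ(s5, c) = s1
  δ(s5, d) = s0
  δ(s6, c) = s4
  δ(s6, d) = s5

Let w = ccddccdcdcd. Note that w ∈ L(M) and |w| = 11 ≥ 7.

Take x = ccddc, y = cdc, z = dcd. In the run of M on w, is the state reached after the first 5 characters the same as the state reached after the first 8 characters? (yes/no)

no

Run of M on the first 8 characters of w = c c d d c c d c:
  step 0: s0  (start)
  step 1: s2  (read c: s0→s2)
  step 2: s0  (read c: s2→s0)
  step 3: s2  (read d: s0→s2)
  step 4: s1  (read d: s2→s1)
  step 5: s5  (read c: s1→s5)
  step 6: s1  (read c: s5→s1)
  step 7: s6  (read d: s1→s6)
  step 8: s4  (read c: s6→s4)

After x (step 5): s5. After xy (step 8): s4.
They differ (s5 ≠ s4), so y is not a cycle from the state after x; this split is not the one the pumping-lemma construction produces, and pumping y need not keep the string in L(M).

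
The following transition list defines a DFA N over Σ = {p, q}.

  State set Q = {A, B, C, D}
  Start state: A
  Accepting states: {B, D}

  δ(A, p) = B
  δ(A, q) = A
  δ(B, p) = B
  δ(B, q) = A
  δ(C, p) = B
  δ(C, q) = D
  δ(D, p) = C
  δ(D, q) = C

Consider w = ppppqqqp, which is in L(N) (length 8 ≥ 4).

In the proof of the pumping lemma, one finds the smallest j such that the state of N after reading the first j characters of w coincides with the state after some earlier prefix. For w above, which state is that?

Run of N on w = p p p p q q q p:
  step 0: A  (start)
  step 1: B  (read p: A→B)
  step 2: B  (read p: B→B)   ← first repeat (B seen earlier)
  step 3: B  (read p: B→B)
  step 4: B  (read p: B→B)
  step 5: A  (read q: B→A)
  step 6: A  (read q: A→A)
  step 7: A  (read q: A→A)
  step 8: B  (read p: A→B)

The earliest repeat is at step j = 2: N is in B, which it already visited at step i = 1.
The DFA has 4 states, so the proof of the pumping lemma guarantees a repeated state among the first 4+1 visited; the segment between the two visits is the pumpable y.

B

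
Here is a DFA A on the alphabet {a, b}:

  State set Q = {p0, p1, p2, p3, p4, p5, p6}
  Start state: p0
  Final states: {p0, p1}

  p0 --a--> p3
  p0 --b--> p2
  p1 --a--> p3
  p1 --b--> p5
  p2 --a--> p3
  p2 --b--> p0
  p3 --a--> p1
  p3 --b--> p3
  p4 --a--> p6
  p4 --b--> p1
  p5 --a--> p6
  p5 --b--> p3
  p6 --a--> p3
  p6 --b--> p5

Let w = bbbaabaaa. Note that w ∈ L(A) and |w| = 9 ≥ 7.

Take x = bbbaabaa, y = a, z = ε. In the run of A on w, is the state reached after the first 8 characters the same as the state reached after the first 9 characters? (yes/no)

Run of A on the first 9 characters of w = b b b a a b a a a:
  step 0: p0  (start)
  step 1: p2  (read b: p0→p2)
  step 2: p0  (read b: p2→p0)
  step 3: p2  (read b: p0→p2)
  step 4: p3  (read a: p2→p3)
  step 5: p1  (read a: p3→p1)
  step 6: p5  (read b: p1→p5)
  step 7: p6  (read a: p5→p6)
  step 8: p3  (read a: p6→p3)
  step 9: p1  (read a: p3→p1)

After x (step 8): p3. After xy (step 9): p1.
They differ (p3 ≠ p1), so y is not a cycle from the state after x; this split is not the one the pumping-lemma construction produces, and pumping y need not keep the string in L(A).

no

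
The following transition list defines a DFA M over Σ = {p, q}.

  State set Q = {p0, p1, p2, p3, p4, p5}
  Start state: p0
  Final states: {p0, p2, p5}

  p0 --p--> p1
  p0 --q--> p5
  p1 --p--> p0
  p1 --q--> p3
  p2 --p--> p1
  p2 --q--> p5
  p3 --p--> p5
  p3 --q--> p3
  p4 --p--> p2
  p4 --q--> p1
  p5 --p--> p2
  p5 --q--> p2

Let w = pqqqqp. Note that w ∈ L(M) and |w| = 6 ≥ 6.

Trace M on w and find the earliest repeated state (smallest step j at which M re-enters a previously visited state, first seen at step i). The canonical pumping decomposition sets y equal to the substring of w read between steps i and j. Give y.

q

Run of M on w = p q q q q p:
  step 0: p0  (start)
  step 1: p1  (read p: p0→p1)
  step 2: p3  (read q: p1→p3)
  step 3: p3  (read q: p3→p3)   ← first repeat (p3 seen earlier)
  step 4: p3  (read q: p3→p3)
  step 5: p3  (read q: p3→p3)
  step 6: p5  (read p: p3→p5)

So i = 2, j = 3, giving x = w[0:2] = pq, y = w[2:3] = q, z = w[3:6] = qqp.
Check: |xy| = 3 ≤ 6 and |y| = 1 ≥ 1. Reading y takes M from p3 back to p3, so every xyⁱz is accepted.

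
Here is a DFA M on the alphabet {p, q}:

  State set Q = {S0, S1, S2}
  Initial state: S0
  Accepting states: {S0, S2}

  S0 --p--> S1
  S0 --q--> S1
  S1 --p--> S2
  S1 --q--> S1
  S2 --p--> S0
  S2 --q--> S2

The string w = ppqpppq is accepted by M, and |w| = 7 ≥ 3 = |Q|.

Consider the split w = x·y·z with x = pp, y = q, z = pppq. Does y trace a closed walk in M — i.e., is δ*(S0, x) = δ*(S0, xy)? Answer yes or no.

Run of M on the first 3 characters of w = p p q:
  step 0: S0  (start)
  step 1: S1  (read p: S0→S1)
  step 2: S2  (read p: S1→S2)
  step 3: S2  (read q: S2→S2)

After x (step 2): S2. After xy (step 3): S2.
They match, so y = q drives M around a cycle from S2 back to itself; pumping y any number of times keeps M in S2 before reading z, and xyⁱz ∈ L(M) for every i ≥ 0.

yes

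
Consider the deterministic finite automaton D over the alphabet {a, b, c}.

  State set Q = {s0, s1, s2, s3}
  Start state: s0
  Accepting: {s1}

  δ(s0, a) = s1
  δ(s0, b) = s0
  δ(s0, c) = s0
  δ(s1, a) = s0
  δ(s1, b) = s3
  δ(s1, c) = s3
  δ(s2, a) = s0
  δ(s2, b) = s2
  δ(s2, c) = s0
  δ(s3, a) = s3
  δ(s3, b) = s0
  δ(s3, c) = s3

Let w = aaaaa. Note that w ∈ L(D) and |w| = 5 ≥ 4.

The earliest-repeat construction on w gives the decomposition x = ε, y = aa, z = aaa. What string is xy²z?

aaaaaaa

xy^2z = ε·aa·aa·aaa = aaaaaaa.
Reading y = aa takes D from s0 back to s0, so after x·y·y the machine is still in s0, and z then leads to the accepting state s1. Hence aaaaaaa ∈ L(D).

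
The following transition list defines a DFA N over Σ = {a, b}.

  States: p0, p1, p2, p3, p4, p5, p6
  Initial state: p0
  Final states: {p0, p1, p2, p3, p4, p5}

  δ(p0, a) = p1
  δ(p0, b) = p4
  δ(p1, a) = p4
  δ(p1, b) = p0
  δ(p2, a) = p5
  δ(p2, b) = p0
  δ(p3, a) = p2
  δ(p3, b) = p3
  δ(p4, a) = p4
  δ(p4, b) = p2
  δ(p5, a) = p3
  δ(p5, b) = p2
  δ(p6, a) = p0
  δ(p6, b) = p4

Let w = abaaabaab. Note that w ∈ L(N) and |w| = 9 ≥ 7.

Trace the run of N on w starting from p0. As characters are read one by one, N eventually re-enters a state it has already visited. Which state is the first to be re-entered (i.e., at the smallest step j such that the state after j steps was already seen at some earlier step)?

p0

Run of N on w = a b a a a b a a b:
  step 0: p0  (start)
  step 1: p1  (read a: p0→p1)
  step 2: p0  (read b: p1→p0)   ← first repeat (p0 seen earlier)
  step 3: p1  (read a: p0→p1)
  step 4: p4  (read a: p1→p4)
  step 5: p4  (read a: p4→p4)
  step 6: p2  (read b: p4→p2)
  step 7: p5  (read a: p2→p5)
  step 8: p3  (read a: p5→p3)
  step 9: p3  (read b: p3→p3)

The earliest repeat is at step j = 2: N is in p0, which it already visited at step i = 0.
Pumping length from the standard proof: p = 7 (the number of states). The repeated state found above gives |xy| = j ≤ 7 and |y| = j − i ≥ 1.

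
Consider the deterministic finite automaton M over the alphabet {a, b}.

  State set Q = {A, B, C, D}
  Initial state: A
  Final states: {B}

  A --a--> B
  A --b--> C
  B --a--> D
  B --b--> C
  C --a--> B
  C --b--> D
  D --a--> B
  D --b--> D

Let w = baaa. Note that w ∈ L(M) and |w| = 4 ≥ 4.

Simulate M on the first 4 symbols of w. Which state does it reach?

Run of M on the first 4 characters of w = b a a a:
  step 0: A  (start)
  step 1: C  (read b: A→C)
  step 2: B  (read a: C→B)
  step 3: D  (read a: B→D)
  step 4: B  (read a: D→B)

After reading 4 characters, M is in state B.
(This kind of state-tracing is the core of the pumping-lemma construction: with 4 states, pigeonhole forces a repeat within the first 4 steps.)

B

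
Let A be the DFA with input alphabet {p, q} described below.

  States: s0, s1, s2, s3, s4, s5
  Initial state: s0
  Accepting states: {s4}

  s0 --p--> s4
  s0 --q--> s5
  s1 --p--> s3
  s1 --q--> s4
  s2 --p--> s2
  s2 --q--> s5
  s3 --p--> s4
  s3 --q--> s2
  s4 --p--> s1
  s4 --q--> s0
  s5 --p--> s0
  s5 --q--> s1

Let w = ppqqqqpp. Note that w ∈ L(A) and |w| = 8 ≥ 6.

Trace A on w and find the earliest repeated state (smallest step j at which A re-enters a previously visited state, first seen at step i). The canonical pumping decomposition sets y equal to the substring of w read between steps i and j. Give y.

State sequence: s0 -p-> s4 -p-> s1 -q-> s4 -q-> s0 -q-> s5 -q-> s1 -p-> s3 -p-> s4
First repeat at step 3: s4 was already visited.

So i = 1, j = 3, giving x = w[0:1] = p, y = w[1:3] = pq, z = w[3:8] = qqqpp.
Check: |xy| = 3 ≤ 6 and |y| = 2 ≥ 1. Reading y takes A from s4 back to s4, so every xyⁱz is accepted.
With |Q| = 6, pigeonhole forces a state repeat no later than step 6; the substring read between the first and second visits to that state can be pumped.

pq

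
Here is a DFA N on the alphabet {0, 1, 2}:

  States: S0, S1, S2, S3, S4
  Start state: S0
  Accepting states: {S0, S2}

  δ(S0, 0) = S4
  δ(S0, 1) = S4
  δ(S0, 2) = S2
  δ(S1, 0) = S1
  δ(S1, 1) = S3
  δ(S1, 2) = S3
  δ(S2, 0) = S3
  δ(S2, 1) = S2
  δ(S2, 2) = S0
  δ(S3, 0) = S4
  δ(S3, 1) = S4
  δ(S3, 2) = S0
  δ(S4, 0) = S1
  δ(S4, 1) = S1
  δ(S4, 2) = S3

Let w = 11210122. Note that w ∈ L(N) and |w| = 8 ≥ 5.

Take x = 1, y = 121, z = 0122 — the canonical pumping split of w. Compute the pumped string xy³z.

xy^3z = 1·121·121·121·0122 = 11211211210122.
Reading y = 121 takes N from S4 back to S4, so after x·y·y·y the machine is still in S4, and z then leads to the accepting state S2. Hence 11211211210122 ∈ L(N).

11211211210122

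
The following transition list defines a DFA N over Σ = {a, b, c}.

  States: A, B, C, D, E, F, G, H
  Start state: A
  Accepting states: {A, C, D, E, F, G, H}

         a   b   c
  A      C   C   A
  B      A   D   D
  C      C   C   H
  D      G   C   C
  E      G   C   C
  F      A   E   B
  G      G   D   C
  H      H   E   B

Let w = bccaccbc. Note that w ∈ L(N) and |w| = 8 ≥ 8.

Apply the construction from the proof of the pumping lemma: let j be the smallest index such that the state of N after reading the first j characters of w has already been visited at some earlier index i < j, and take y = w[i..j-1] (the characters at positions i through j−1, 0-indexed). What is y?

State sequence: A -b-> C -c-> H -c-> B -a-> A -c-> A -c-> A -b-> C -c-> H
First repeat at step 4: A was already visited.

So i = 0, j = 4, giving x = w[0:0] = ε, y = w[0:4] = bcca, z = w[4:8] = ccbc.
Check: |xy| = 4 ≤ 8 and |y| = 4 ≥ 1. Reading y takes N from A back to A, so every xyⁱz is accepted.
Since N has 8 states, any run of length ≥ 8 visits 8+1 states, so by pigeonhole some state repeats within the first 8 steps — that repeat gives the pumpable loop.

bcca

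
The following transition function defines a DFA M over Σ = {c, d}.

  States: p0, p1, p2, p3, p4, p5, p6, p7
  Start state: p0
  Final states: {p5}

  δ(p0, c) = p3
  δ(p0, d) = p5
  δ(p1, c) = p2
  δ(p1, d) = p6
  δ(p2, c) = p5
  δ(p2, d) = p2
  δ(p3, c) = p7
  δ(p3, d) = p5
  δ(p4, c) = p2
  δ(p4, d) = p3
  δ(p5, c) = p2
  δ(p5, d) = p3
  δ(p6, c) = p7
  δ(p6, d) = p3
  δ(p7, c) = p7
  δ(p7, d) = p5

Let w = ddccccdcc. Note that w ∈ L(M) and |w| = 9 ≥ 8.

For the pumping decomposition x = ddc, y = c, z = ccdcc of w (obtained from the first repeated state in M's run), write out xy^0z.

ddcccdcc

xy⁰z = xz = ddc·ccdcc = ddcccdcc.
Reading y = c takes M from p7 back to p7, so after x the machine is still in p7, and z then leads to the accepting state p5. Hence ddcccdcc ∈ L(M).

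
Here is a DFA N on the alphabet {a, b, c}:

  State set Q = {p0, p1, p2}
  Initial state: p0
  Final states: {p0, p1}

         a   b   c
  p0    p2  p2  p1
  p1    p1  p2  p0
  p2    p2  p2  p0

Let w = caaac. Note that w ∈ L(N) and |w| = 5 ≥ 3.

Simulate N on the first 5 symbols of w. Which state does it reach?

State sequence: p0 -c-> p1 -a-> p1 -a-> p1 -a-> p1 -c-> p0

After reading 5 characters, N is in state p0.

p0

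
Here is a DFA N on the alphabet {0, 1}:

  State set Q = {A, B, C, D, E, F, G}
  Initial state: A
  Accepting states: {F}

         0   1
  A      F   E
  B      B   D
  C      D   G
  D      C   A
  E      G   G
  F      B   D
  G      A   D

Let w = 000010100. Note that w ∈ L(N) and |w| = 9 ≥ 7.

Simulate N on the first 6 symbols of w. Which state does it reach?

State sequence: A -0-> F -0-> B -0-> B -0-> B -1-> D -0-> C

After reading 6 characters, N is in state C.

C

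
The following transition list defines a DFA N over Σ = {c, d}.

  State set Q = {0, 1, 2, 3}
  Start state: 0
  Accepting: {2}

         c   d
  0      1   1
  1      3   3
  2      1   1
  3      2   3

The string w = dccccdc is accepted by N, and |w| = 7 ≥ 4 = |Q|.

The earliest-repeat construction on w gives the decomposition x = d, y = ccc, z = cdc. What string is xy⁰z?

xy⁰z = xz = d·cdc = dcdc.
Reading y = ccc takes N from 1 back to 1, so after x the machine is still in 1, and z then leads to the accepting state 2. Hence dcdc ∈ L(N).

dcdc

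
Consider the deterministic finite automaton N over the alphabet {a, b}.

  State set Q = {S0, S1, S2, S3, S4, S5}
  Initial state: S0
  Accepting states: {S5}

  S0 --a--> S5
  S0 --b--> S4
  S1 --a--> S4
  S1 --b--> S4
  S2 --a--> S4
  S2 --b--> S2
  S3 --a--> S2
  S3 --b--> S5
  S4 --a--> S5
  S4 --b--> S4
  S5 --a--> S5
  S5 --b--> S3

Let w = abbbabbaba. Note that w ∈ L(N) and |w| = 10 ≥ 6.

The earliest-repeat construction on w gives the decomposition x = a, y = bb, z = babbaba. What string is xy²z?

abbbbbabbaba

xy^2z = a·bb·bb·babbaba = abbbbbabbaba.
Reading y = bb takes N from S5 back to S5, so after x·y·y the machine is still in S5, and z then leads to the accepting state S5. Hence abbbbbabbaba ∈ L(N).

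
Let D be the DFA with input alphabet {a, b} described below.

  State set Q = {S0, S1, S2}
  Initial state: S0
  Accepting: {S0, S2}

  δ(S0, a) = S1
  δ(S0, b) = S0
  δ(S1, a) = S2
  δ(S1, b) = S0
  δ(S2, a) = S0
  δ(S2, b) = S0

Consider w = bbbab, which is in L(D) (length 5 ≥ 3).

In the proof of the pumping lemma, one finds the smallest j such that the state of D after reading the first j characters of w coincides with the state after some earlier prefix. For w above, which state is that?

S0

State sequence: S0 -b-> S0 -b-> S0 -b-> S0 -a-> S1 -b-> S0
First repeat at step 1: S0 was already visited.

The earliest repeat is at step j = 1: D is in S0, which it already visited at step i = 0.
Since D has 3 states, any run of length ≥ 3 visits 3+1 states, so by pigeonhole some state repeats within the first 3 steps — that repeat gives the pumpable loop.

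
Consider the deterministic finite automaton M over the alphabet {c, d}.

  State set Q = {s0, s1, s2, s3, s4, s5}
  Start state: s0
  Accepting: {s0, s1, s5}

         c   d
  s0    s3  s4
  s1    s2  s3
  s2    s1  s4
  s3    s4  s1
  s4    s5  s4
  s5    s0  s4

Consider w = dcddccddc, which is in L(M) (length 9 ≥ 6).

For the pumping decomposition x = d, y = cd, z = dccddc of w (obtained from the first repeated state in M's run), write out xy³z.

dcdcdcddccddc

xy^3z = d·cd·cd·cd·dccddc = dcdcdcddccddc.
Reading y = cd takes M from s4 back to s4, so after x·y·y·y the machine is still in s4, and z then leads to the accepting state s5. Hence dcdcdcddccddc ∈ L(M).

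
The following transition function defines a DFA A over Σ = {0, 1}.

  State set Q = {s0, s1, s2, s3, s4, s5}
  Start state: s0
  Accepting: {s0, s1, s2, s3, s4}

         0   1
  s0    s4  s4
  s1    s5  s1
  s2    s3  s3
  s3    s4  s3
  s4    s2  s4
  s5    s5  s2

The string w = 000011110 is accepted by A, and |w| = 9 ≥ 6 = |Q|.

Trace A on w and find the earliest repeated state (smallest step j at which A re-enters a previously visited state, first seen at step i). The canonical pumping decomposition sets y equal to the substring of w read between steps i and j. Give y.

State sequence: s0 -0-> s4 -0-> s2 -0-> s3 -0-> s4 -1-> s4 -1-> s4 -1-> s4 -1-> s4 -0-> s2
First repeat at step 4: s4 was already visited.

So i = 1, j = 4, giving x = w[0:1] = 0, y = w[1:4] = 000, z = w[4:9] = 11110.
Check: |xy| = 4 ≤ 6 and |y| = 3 ≥ 1. Reading y takes A from s4 back to s4, so every xyⁱz is accepted.
Since A has 6 states, any run of length ≥ 6 visits 6+1 states, so by pigeonhole some state repeats within the first 6 steps — that repeat gives the pumpable loop.

000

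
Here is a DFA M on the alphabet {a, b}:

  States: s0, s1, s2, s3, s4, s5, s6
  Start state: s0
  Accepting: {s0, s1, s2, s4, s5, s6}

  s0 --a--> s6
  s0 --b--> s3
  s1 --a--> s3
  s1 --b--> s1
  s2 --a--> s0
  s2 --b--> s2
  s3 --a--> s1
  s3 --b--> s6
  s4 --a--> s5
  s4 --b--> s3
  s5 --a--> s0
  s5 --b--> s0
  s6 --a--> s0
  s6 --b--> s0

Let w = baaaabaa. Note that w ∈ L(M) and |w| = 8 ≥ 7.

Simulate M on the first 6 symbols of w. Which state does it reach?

s6

State sequence: s0 -b-> s3 -a-> s1 -a-> s3 -a-> s1 -a-> s3 -b-> s6

After reading 6 characters, M is in state s6.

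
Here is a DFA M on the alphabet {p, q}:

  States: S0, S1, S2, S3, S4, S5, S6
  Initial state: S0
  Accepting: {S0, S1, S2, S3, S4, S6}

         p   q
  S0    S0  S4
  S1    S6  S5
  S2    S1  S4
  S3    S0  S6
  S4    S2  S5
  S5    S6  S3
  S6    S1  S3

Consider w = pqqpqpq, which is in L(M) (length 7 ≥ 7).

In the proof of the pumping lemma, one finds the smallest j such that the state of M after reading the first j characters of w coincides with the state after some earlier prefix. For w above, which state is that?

S0

Run of M on w = p q q p q p q:
  step 0: S0  (start)
  step 1: S0  (read p: S0→S0)   ← first repeat (S0 seen earlier)
  step 2: S4  (read q: S0→S4)
  step 3: S5  (read q: S4→S5)
  step 4: S6  (read p: S5→S6)
  step 5: S3  (read q: S6→S3)
  step 6: S0  (read p: S3→S0)
  step 7: S4  (read q: S0→S4)

The earliest repeat is at step j = 1: M is in S0, which it already visited at step i = 0.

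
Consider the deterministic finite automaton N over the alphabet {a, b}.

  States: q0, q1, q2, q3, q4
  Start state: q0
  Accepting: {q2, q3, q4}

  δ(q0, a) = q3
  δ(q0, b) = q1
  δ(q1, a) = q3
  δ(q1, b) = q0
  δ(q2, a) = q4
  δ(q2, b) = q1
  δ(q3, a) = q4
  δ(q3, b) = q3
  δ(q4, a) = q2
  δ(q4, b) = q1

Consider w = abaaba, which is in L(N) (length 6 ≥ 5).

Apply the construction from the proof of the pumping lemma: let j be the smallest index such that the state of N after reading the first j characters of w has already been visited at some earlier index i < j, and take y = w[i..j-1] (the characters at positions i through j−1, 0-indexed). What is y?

Run of N on w = a b a a b a:
  step 0: q0  (start)
  step 1: q3  (read a: q0→q3)
  step 2: q3  (read b: q3→q3)   ← first repeat (q3 seen earlier)
  step 3: q4  (read a: q3→q4)
  step 4: q2  (read a: q4→q2)
  step 5: q1  (read b: q2→q1)
  step 6: q3  (read a: q1→q3)

So i = 1, j = 2, giving x = w[0:1] = a, y = w[1:2] = b, z = w[2:6] = aaba.
Check: |xy| = 2 ≤ 5 and |y| = 1 ≥ 1. Reading y takes N from q3 back to q3, so every xyⁱz is accepted.
The DFA has 5 states, so the proof of the pumping lemma guarantees a repeated state among the first 5+1 visited; the segment between the two visits is the pumpable y.

b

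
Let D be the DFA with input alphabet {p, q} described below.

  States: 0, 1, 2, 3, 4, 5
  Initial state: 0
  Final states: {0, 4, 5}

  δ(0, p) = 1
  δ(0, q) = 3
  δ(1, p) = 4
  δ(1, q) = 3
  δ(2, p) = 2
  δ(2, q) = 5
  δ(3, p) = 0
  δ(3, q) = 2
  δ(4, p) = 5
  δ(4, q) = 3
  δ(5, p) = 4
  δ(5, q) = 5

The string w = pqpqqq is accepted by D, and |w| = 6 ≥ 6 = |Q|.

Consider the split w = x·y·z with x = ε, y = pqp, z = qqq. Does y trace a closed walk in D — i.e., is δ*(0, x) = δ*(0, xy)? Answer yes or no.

yes

State sequence: 0 -p-> 1 -q-> 3 -p-> 0

After x (step 0): 0. After xy (step 3): 0.
They match, so y = pqp drives D around a cycle from 0 back to itself; pumping y any number of times keeps D in 0 before reading z, and xyⁱz ∈ L(D) for every i ≥ 0.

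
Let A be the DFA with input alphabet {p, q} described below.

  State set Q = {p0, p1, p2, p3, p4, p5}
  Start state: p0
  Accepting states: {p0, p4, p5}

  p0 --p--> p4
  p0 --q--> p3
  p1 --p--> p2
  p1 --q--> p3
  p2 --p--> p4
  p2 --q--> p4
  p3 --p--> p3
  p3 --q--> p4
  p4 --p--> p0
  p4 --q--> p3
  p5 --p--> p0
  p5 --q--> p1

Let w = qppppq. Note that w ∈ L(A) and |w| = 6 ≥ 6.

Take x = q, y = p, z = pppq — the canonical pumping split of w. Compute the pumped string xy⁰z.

qpppq

xy⁰z = xz = q·pppq = qpppq.
Reading y = p takes A from p3 back to p3, so after x the machine is still in p3, and z then leads to the accepting state p4. Hence qpppq ∈ L(A).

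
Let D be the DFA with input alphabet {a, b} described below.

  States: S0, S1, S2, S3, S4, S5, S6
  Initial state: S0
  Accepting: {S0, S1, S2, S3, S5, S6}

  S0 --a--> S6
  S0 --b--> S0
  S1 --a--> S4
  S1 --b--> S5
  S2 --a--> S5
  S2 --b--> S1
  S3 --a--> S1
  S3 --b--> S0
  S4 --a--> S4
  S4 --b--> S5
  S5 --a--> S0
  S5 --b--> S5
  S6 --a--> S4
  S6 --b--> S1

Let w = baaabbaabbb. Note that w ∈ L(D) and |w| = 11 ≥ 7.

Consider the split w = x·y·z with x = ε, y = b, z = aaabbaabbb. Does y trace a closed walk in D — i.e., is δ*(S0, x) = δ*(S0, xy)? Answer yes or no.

yes

State sequence: S0 -b-> S0

After x (step 0): S0. After xy (step 1): S0.
They match, so y = b drives D around a cycle from S0 back to itself; pumping y any number of times keeps D in S0 before reading z, and xyⁱz ∈ L(D) for every i ≥ 0.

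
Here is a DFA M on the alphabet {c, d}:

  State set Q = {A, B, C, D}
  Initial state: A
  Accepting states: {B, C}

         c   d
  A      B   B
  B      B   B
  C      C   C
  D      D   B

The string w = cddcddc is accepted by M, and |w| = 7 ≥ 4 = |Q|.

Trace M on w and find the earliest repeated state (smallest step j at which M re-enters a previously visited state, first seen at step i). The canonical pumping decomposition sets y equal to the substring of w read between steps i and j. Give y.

d

State sequence: A -c-> B -d-> B -d-> B -c-> B -d-> B -d-> B -c-> B
First repeat at step 2: B was already visited.

So i = 1, j = 2, giving x = w[0:1] = c, y = w[1:2] = d, z = w[2:7] = dcddc.
Check: |xy| = 2 ≤ 4 and |y| = 1 ≥ 1. Reading y takes M from B back to B, so every xyⁱz is accepted.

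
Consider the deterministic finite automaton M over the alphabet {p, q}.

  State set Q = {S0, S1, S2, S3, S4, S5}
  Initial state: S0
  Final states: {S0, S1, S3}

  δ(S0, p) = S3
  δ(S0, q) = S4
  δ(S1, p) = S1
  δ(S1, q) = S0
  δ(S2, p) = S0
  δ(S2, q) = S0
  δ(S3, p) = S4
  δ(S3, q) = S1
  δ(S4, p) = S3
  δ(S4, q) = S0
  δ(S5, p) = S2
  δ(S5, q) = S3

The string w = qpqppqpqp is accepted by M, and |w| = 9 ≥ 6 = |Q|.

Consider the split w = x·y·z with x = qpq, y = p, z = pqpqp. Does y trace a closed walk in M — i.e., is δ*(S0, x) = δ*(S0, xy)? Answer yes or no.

yes

Run of M on the first 4 characters of w = q p q p:
  step 0: S0  (start)
  step 1: S4  (read q: S0→S4)
  step 2: S3  (read p: S4→S3)
  step 3: S1  (read q: S3→S1)
  step 4: S1  (read p: S1→S1)

After x (step 3): S1. After xy (step 4): S1.
They match, so y = p drives M around a cycle from S1 back to itself; pumping y any number of times keeps M in S1 before reading z, and xyⁱz ∈ L(M) for every i ≥ 0.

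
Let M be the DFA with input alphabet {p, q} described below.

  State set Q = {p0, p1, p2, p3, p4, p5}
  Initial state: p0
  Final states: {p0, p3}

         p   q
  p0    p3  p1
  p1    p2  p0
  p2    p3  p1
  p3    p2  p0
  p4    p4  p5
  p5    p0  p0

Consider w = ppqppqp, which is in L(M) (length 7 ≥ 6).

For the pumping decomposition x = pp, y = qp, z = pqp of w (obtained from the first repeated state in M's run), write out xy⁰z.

pppqp

xy⁰z = xz = pp·pqp = pppqp.
Reading y = qp takes M from p2 back to p2, so after x the machine is still in p2, and z then leads to the accepting state p3. Hence pppqp ∈ L(M).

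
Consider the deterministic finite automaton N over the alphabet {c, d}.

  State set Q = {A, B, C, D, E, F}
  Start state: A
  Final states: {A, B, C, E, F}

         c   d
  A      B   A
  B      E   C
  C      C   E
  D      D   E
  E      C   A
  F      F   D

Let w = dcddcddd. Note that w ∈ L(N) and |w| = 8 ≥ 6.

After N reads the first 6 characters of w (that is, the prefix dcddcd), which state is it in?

E

State sequence: A -d-> A -c-> B -d-> C -d-> E -c-> C -d-> E

After reading 6 characters, N is in state E.
(This kind of state-tracing is the core of the pumping-lemma construction: with 6 states, pigeonhole forces a repeat within the first 6 steps.)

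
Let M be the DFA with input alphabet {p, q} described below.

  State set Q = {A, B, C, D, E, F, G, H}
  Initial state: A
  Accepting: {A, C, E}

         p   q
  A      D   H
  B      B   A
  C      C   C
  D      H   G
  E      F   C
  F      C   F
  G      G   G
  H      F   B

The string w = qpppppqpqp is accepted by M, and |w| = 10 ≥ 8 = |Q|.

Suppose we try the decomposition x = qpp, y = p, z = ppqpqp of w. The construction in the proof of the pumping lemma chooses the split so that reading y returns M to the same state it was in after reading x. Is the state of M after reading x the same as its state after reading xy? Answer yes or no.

yes

Run of M on the first 4 characters of w = q p p p:
  step 0: A  (start)
  step 1: H  (read q: A→H)
  step 2: F  (read p: H→F)
  step 3: C  (read p: F→C)
  step 4: C  (read p: C→C)

After x (step 3): C. After xy (step 4): C.
They match, so y = p drives M around a cycle from C back to itself; pumping y any number of times keeps M in C before reading z, and xyⁱz ∈ L(M) for every i ≥ 0.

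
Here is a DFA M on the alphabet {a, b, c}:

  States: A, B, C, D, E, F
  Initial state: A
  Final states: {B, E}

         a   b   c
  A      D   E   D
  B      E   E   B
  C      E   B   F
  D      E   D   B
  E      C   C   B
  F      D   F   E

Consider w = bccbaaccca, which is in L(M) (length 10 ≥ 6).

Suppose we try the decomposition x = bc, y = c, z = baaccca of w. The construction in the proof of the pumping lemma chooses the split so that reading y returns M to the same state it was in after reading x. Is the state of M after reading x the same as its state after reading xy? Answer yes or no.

State sequence: A -b-> E -c-> B -c-> B

After x (step 2): B. After xy (step 3): B.
They match, so y = c drives M around a cycle from B back to itself; pumping y any number of times keeps M in B before reading z, and xyⁱz ∈ L(M) for every i ≥ 0.

yes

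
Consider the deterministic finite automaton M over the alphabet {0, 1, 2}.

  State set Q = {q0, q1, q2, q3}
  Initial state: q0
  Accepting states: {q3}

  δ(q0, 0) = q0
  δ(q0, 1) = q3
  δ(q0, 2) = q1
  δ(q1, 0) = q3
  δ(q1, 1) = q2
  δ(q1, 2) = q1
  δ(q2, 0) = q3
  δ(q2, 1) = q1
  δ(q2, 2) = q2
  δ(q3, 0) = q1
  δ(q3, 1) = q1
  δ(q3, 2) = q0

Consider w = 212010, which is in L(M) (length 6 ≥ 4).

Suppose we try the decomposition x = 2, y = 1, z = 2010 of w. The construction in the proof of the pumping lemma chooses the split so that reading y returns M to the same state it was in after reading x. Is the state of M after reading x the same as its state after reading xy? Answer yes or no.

no

Run of M on the first 2 characters of w = 2 1:
  step 0: q0  (start)
  step 1: q1  (read 2: q0→q1)
  step 2: q2  (read 1: q1→q2)

After x (step 1): q1. After xy (step 2): q2.
They differ (q1 ≠ q2), so y is not a cycle from the state after x; this split is not the one the pumping-lemma construction produces, and pumping y need not keep the string in L(M).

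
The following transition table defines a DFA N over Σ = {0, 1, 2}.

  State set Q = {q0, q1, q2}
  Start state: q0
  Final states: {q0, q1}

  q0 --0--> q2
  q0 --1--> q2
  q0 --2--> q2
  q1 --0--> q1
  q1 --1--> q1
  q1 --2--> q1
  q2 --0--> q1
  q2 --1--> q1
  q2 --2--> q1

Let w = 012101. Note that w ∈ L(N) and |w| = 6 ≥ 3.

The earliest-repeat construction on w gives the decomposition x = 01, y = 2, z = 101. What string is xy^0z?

01101

xy⁰z = xz = 01·101 = 01101.
Reading y = 2 takes N from q1 back to q1, so after x the machine is still in q1, and z then leads to the accepting state q1. Hence 01101 ∈ L(N).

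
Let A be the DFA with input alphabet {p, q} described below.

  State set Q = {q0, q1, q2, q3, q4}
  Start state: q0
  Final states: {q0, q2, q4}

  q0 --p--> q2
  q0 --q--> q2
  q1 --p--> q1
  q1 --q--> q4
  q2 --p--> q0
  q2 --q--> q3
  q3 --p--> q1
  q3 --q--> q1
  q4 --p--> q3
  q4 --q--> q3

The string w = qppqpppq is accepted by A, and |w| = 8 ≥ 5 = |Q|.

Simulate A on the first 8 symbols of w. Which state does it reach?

q4

Run of A on the first 8 characters of w = q p p q p p p q:
  step 0: q0  (start)
  step 1: q2  (read q: q0→q2)
  step 2: q0  (read p: q2→q0)
  step 3: q2  (read p: q0→q2)
  step 4: q3  (read q: q2→q3)
  step 5: q1  (read p: q3→q1)
  step 6: q1  (read p: q1→q1)
  step 7: q1  (read p: q1→q1)
  step 8: q4  (read q: q1→q4)

After reading 8 characters, A is in state q4.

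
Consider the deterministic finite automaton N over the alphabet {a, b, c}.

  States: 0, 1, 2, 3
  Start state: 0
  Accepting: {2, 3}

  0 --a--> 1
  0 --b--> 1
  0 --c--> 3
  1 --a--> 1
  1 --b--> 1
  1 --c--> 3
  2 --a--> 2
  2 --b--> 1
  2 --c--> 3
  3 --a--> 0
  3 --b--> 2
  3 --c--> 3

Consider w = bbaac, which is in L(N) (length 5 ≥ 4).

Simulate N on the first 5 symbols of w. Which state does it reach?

3

Run of N on the first 5 characters of w = b b a a c:
  step 0: 0  (start)
  step 1: 1  (read b: 0→1)
  step 2: 1  (read b: 1→1)
  step 3: 1  (read a: 1→1)
  step 4: 1  (read a: 1→1)
  step 5: 3  (read c: 1→3)

After reading 5 characters, N is in state 3.
(This kind of state-tracing is the core of the pumping-lemma construction: with 4 states, pigeonhole forces a repeat within the first 4 steps.)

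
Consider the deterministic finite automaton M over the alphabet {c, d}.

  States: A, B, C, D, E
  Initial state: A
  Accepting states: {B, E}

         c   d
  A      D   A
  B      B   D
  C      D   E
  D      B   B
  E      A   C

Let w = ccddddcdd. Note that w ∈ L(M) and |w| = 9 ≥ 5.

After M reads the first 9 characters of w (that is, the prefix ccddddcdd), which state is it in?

Run of M on the first 9 characters of w = c c d d d d c d d:
  step 0: A  (start)
  step 1: D  (read c: A→D)
  step 2: B  (read c: D→B)
  step 3: D  (read d: B→D)
  step 4: B  (read d: D→B)
  step 5: D  (read d: B→D)
  step 6: B  (read d: D→B)
  step 7: B  (read c: B→B)
  step 8: D  (read d: B→D)
  step 9: B  (read d: D→B)

After reading 9 characters, M is in state B.

B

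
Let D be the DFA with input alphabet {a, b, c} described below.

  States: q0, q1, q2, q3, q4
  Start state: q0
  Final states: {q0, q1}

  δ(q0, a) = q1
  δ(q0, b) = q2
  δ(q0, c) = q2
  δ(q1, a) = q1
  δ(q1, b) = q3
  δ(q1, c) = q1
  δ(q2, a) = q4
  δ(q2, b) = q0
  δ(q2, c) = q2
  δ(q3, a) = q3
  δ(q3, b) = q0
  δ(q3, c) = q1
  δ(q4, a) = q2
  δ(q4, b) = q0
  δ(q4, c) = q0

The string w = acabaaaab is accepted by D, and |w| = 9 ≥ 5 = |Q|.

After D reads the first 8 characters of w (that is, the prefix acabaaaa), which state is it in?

State sequence: q0 -a-> q1 -c-> q1 -a-> q1 -b-> q3 -a-> q3 -a-> q3 -a-> q3 -a-> q3

After reading 8 characters, D is in state q3.

q3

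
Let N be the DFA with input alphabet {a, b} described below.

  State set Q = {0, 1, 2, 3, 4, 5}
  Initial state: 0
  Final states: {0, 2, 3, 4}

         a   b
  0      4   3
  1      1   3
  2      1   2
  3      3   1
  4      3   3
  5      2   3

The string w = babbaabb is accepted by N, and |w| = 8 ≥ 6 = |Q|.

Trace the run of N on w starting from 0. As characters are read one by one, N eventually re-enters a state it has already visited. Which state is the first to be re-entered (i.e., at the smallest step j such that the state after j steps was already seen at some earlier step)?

3

Run of N on w = b a b b a a b b:
  step 0: 0  (start)
  step 1: 3  (read b: 0→3)
  step 2: 3  (read a: 3→3)   ← first repeat (3 seen earlier)
  step 3: 1  (read b: 3→1)
  step 4: 3  (read b: 1→3)
  step 5: 3  (read a: 3→3)
  step 6: 3  (read a: 3→3)
  step 7: 1  (read b: 3→1)
  step 8: 3  (read b: 1→3)

The earliest repeat is at step j = 2: N is in 3, which it already visited at step i = 1.
The DFA has 6 states, so the proof of the pumping lemma guarantees a repeated state among the first 6+1 visited; the segment between the two visits is the pumpable y.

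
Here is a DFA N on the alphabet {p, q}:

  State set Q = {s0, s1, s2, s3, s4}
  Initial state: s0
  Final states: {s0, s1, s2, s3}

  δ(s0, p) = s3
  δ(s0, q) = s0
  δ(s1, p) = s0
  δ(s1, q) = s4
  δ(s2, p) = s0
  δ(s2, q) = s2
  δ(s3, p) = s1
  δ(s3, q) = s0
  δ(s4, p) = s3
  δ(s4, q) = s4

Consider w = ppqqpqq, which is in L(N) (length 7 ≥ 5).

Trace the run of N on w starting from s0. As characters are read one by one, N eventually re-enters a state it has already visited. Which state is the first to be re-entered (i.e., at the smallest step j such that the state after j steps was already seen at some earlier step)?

State sequence: s0 -p-> s3 -p-> s1 -q-> s4 -q-> s4 -p-> s3 -q-> s0 -q-> s0
First repeat at step 4: s4 was already visited.

The earliest repeat is at step j = 4: N is in s4, which it already visited at step i = 3.
The DFA has 5 states, so the proof of the pumping lemma guarantees a repeated state among the first 5+1 visited; the segment between the two visits is the pumpable y.

s4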